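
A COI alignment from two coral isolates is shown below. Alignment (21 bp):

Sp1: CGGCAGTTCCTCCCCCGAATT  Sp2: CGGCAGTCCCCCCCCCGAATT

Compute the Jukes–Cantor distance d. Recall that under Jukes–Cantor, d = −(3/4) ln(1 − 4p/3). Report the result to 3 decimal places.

0.102

The sequences differ at 2 of 21 sites (8, 11), so p = 2/21 ≈ 0.095238.
d = −(3/4) ln(1 − 4p/3) = −0.75 ln(1 − 0.126984) = −0.75 ln(0.873016)
  = −0.75 × (-0.135801) = 0.101851 substitutions/site.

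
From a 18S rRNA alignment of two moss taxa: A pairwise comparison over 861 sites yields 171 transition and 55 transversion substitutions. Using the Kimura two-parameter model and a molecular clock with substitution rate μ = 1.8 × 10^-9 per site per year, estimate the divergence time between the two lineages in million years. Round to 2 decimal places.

P = 171/861 ≈ 0.198606 and Q = 55/861 ≈ 0.063879.
Under the Kimura two-parameter model, d = −½ ln(1 − 2P − Q) − ¼ ln(1 − 2Q).
1 − 2P − Q = 0.538909, giving −½ ln(0.538909) = 0.309104.
1 − 2Q = 0.872242, giving −¼ ln(0.872242) = 0.034172.
d = 0.309104 + 0.034172 = 0.343276.
Under a molecular clock d = 2μt, so t = d/(2μ) = 0.343276 / (2 × 1.8 × 10^-9) = 95.35 million years.

95.35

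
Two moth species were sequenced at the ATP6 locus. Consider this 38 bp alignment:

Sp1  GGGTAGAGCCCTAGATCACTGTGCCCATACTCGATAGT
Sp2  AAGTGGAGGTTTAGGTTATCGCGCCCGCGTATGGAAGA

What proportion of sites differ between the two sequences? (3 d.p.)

0.526

The sequences differ at 20 of 38 positions.
p = 20/38 = 0.526315… ≈ 0.526 (to 3 d.p.).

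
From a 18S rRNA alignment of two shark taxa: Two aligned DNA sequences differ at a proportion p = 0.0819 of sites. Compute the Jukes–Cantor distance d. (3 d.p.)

0.087

d = −(3/4) ln(1 − 4p/3) = −0.75 ln(1 − 0.1092) = −0.75 ln(0.8908)
  = −0.75 × (-0.115635) = 0.086726 substitutions/site.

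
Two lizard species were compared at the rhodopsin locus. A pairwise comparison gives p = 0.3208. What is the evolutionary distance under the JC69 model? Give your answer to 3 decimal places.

0.419

d = −(3/4) ln(1 − 4p/3) = −0.75 ln(1 − 0.427733) = −0.75 ln(0.572267)
  = −0.75 × (-0.558150) = 0.418613 substitutions/site.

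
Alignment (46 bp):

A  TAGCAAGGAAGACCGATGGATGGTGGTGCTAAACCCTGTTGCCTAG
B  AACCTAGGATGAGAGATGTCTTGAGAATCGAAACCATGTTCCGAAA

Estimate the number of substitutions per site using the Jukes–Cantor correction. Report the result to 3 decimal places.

0.600

The sequences differ at 19 of 46 sites, so p = 19/46 ≈ 0.413043.
d = −(3/4) ln(1 − 4p/3) = −0.75 ln(1 − 0.550724) = −0.75 ln(0.449276)
  = −0.75 × (-0.800118) = 0.600089 substitutions/site.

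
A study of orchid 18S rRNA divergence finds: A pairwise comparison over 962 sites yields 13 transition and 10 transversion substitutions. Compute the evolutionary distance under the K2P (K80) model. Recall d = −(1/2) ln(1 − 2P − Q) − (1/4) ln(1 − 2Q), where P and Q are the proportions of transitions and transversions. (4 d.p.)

0.0243

P = 13/962 ≈ 0.013514 and Q = 10/962 ≈ 0.010395.
Under the Kimura two-parameter model, d = −½ ln(1 − 2P − Q) − ¼ ln(1 − 2Q).
1 − 2P − Q = 0.962577, giving −½ ln(0.962577) = 0.019071.
1 − 2Q = 0.97921, giving −¼ ln(0.97921) = 0.005252.
d = 0.019071 + 0.005252 = 0.024323.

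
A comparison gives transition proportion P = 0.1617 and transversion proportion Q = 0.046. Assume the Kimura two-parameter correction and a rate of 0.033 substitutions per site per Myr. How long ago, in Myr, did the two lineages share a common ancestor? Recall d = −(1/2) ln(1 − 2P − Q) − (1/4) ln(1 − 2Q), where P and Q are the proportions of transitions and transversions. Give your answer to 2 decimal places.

Under the Kimura two-parameter model, d = −½ ln(1 − 2P − Q) − ¼ ln(1 − 2Q).
1 − 2P − Q = 0.6306, giving −½ ln(0.6306) = 0.230542.
1 − 2Q = 0.908, giving −¼ ln(0.908) = 0.024128.
d = 0.230542 + 0.024128 = 0.254670.
Under a molecular clock d = 2μt, so t = d/(2μ) = 0.254670 / (2 × 0.033) = 3.86 Myr.

3.86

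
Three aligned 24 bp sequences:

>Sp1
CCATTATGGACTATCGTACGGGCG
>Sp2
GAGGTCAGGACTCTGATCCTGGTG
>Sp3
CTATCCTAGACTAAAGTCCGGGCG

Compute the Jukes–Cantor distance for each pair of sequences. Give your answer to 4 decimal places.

Sp1–Sp2: 12/24 sites differ → p = 0.5, d = −0.75 ln(1 − 0.666667) = 0.823960 ≈ 0.8240.
Sp1–Sp3: 7/24 sites differ → p ≈ 0.291667, d = −0.75 ln(1 − 0.388889) = 0.369358 ≈ 0.3694.
Sp2–Sp3: 13/24 sites differ → p ≈ 0.541667, d = −0.75 ln(1 − 0.722223) = 0.960702 ≈ 0.9607.

d(Sp1,Sp2) = 0.8240, d(Sp1,Sp3) = 0.3694, d(Sp2,Sp3) = 0.9607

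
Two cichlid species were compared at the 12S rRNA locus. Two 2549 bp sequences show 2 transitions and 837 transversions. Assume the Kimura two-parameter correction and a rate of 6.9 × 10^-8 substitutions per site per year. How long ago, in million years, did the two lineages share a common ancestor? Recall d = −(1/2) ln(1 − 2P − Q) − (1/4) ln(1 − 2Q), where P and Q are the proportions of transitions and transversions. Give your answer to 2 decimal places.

3.39

P = 2/2549 ≈ 0.000785 and Q = 837/2549 ≈ 0.328364.
Under the Kimura two-parameter model, d = −½ ln(1 − 2P − Q) − ¼ ln(1 − 2Q).
1 − 2P − Q = 0.670066, giving −½ ln(0.670066) = 0.200190.
1 − 2Q = 0.343272, giving −¼ ln(0.343272) = 0.267308.
d = 0.200190 + 0.267308 = 0.467498.
Under a molecular clock d = 2μt, so t = d/(2μ) = 0.467498 / (2 × 6.9 × 10^-8) = 3.39 million years.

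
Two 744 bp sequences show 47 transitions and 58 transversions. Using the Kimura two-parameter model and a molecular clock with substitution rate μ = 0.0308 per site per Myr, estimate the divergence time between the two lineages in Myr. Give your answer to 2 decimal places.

2.54

P = 47/744 ≈ 0.063172 and Q = 58/744 ≈ 0.077957.
Under the Kimura two-parameter model, d = −½ ln(1 − 2P − Q) − ¼ ln(1 − 2Q).
1 − 2P − Q = 0.795699, giving −½ ln(0.795699) = 0.114267.
1 − 2Q = 0.844086, giving −¼ ln(0.844086) = 0.042375.
d = 0.114267 + 0.042375 = 0.156642.
Under a molecular clock d = 2μt, so t = d/(2μ) = 0.156642 / (2 × 0.0308) = 2.54 Myr.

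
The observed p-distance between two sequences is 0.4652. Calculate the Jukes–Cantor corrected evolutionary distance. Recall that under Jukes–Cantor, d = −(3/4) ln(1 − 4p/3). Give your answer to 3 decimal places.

0.726

d = −(3/4) ln(1 − 4p/3) = −0.75 ln(1 − 0.620267) = −0.75 ln(0.379733)
  = −0.75 × (-0.968287) = 0.726215 substitutions/site.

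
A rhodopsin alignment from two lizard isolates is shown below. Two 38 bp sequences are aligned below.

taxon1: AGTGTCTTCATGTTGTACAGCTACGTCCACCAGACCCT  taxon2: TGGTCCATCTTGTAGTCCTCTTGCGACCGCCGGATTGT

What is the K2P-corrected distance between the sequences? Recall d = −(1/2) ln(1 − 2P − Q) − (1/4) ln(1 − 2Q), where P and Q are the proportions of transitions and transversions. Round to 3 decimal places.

0.753

Of 38 sites, 7 differences are transitions and 11 are transversions, so P = 7/38 ≈ 0.184211 and Q = 11/38 ≈ 0.289474.
Under the Kimura two-parameter model, d = −½ ln(1 − 2P − Q) − ¼ ln(1 − 2Q).
1 − 2P − Q = 0.342104, giving −½ ln(0.342104) = 0.536320.
1 − 2Q = 0.421052, giving −¼ ln(0.421052) = 0.216250.
d = 0.536320 + 0.216250 = 0.752570.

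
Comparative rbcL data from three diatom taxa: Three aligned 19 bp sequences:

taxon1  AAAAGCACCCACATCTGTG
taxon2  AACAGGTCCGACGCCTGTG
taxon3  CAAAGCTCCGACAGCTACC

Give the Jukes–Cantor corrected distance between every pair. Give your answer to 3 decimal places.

d(taxon1,taxon2) = 0.410, d(taxon1,taxon3) = 0.507, d(taxon2,taxon3) = 0.618

taxon1–taxon2: 6/19 sites differ → p ≈ 0.315789, d = −0.75 ln(1 − 0.421052) = 0.409907 ≈ 0.410.
taxon1–taxon3: 7/19 sites differ → p ≈ 0.368421, d = −0.75 ln(1 − 0.491228) = 0.506816 ≈ 0.507.
taxon2–taxon3: 8/19 sites differ → p ≈ 0.421053, d = −0.75 ln(1 − 0.561404) = 0.618132 ≈ 0.618.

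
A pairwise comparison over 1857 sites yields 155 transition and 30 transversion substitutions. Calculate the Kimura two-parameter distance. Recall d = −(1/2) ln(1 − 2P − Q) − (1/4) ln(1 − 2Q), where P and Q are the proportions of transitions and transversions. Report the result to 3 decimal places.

0.109

P = 155/1857 ≈ 0.083468 and Q = 30/1857 ≈ 0.016155.
Under the Kimura two-parameter model, d = −½ ln(1 − 2P − Q) − ¼ ln(1 − 2Q).
1 − 2P − Q = 0.816909, giving −½ ln(0.816909) = 0.101114.
1 − 2Q = 0.96769, giving −¼ ln(0.96769) = 0.008211.
d = 0.101114 + 0.008211 = 0.109325.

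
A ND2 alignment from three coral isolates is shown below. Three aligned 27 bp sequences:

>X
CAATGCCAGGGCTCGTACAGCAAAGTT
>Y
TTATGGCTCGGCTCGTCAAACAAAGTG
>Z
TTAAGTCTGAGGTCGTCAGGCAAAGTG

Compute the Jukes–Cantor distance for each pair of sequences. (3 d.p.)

d(X,Y) = 0.441, d(X,Z) = 0.588, d(Y,Z) = 0.318

X–Y: 9/27 sites differ → p ≈ 0.333333, d = −0.75 ln(1 − 0.444444) = 0.440839 ≈ 0.441.
X–Z: 11/27 sites differ → p ≈ 0.407407, d = −0.75 ln(1 − 0.543209) = 0.587647 ≈ 0.588.
Y–Z: 7/27 sites differ → p ≈ 0.259259, d = −0.75 ln(1 − 0.345679) = 0.318118 ≈ 0.318.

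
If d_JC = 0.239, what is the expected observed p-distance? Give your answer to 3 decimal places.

p = (3/4)(1 − e^(−4d/3)) = 0.75 × (1 − e^(-0.318667)) = 0.75 × (1 − 0.727118) = 0.204662.

0.205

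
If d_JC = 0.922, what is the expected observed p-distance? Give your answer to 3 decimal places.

0.531

p = (3/4)(1 − e^(−4d/3)) = 0.75 × (1 − e^(-1.229333)) = 0.75 × (1 − 0.292488) = 0.530634.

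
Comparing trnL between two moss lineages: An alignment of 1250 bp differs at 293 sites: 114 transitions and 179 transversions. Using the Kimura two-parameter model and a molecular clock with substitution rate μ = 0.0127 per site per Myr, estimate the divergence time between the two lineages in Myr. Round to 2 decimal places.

11.08

P = 114/1250 = 0.0912 and Q = 179/1250 = 0.1432.
Under the Kimura two-parameter model, d = −½ ln(1 − 2P − Q) − ¼ ln(1 − 2Q).
1 − 2P − Q = 0.6744, giving −½ ln(0.6744) = 0.196966.
1 − 2Q = 0.7136, giving −¼ ln(0.7136) = 0.084358.
d = 0.196966 + 0.084358 = 0.281324.
Under a molecular clock d = 2μt, so t = d/(2μ) = 0.281324 / (2 × 0.0127) = 11.08 Myr.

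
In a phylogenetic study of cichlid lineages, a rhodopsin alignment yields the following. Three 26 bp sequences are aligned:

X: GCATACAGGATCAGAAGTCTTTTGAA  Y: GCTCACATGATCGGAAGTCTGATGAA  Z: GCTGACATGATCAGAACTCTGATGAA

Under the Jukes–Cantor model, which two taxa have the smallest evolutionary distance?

X–Y: 6/26 differ, p = 0.231, d = 0.276.
X–Z: 6/26 differ, p = 0.231, d = 0.276.
Y–Z: 3/26 differ, p = 0.115, d = 0.125.
The smallest distance is between Y and Z.

Y and Z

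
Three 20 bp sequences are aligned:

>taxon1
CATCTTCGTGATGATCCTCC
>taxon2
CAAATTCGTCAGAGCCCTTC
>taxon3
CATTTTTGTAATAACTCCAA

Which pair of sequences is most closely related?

taxon1 and taxon2

taxon1–taxon2: 8/20 differ, p = 0.400, d = 0.572.
taxon1–taxon3: 9/20 differ, p = 0.450, d = 0.687.
taxon2–taxon3: 10/20 differ, p = 0.500, d = 0.824.
The smallest distance is between taxon1 and taxon2.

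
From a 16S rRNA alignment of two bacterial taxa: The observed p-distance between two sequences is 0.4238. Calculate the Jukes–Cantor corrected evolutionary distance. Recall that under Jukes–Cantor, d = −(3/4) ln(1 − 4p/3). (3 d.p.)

0.624

d = −(3/4) ln(1 − 4p/3) = −0.75 ln(1 − 0.565067) = −0.75 ln(0.434933)
  = −0.75 × (-0.832563) = 0.624422 substitutions/site.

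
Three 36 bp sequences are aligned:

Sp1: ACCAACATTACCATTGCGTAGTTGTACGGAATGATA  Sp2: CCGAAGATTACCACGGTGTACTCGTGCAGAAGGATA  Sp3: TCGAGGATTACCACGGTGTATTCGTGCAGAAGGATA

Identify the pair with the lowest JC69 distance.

Sp1–Sp2: 11/36 differ, p = 0.306, d = 0.392.
Sp1–Sp3: 12/36 differ, p = 0.333, d = 0.441.
Sp2–Sp3: 3/36 differ, p = 0.083, d = 0.088.
The smallest distance is between Sp2 and Sp3.

Sp2 and Sp3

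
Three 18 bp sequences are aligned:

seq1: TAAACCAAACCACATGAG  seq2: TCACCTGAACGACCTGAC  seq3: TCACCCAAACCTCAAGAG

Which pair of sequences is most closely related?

seq1 and seq3

seq1–seq2: 7/18 differ, p = 0.389, d = 0.548.
seq1–seq3: 4/18 differ, p = 0.222, d = 0.264.
seq2–seq3: 7/18 differ, p = 0.389, d = 0.548.
The smallest distance is between seq1 and seq3.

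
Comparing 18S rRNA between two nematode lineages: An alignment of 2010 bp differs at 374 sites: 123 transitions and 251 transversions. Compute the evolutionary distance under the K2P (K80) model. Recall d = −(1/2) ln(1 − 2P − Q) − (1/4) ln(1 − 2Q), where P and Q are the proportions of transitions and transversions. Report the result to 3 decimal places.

0.214

P = 123/2010 ≈ 0.061194 and Q = 251/2010 ≈ 0.124876.
Under the Kimura two-parameter model, d = −½ ln(1 − 2P − Q) − ¼ ln(1 − 2Q).
1 − 2P − Q = 0.752736, giving −½ ln(0.752736) = 0.142020.
1 − 2Q = 0.750248, giving −¼ ln(0.750248) = 0.071838.
d = 0.142020 + 0.071838 = 0.213858.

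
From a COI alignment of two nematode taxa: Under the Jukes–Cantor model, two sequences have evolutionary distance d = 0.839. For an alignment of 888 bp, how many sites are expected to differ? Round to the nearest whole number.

448

Invert JC69: p = (3/4)(1 − e^(−4d/3)) = 0.75 × (1 − e^(-1.118667)) = 0.75 × (1 − 0.326715) = 0.504964.
Expected differing sites = pL ≈ 0.504964 × 888 = 448.408032 ≈ 448.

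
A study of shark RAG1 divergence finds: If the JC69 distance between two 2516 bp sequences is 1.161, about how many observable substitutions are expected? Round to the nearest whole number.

Invert JC69: p = (3/4)(1 − e^(−4d/3)) = 0.75 × (1 − e^(-1.548)) = 0.75 × (1 − 0.212673) = 0.590495.
Expected differing sites = pL ≈ 0.590495 × 2516 = 1485.68542 ≈ 1486.

1486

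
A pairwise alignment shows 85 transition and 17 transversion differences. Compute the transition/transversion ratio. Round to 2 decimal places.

5.00

R = 85/17 = 5.00.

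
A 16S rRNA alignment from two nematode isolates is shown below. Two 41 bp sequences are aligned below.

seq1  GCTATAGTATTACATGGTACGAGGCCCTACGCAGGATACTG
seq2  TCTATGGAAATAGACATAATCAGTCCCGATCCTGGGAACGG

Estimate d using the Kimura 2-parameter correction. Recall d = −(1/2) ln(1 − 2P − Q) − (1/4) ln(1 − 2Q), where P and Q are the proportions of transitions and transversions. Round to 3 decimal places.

0.722

Of 41 sites, 6 differences are transitions and 13 are transversions, so P = 6/41 ≈ 0.146341 and Q = 13/41 ≈ 0.317073.
Under the Kimura two-parameter model, d = −½ ln(1 − 2P − Q) − ¼ ln(1 − 2Q).
1 − 2P − Q = 0.390245, giving −½ ln(0.390245) = 0.470490.
1 − 2Q = 0.365854, giving −¼ ln(0.365854) = 0.251380.
d = 0.470490 + 0.251380 = 0.721870.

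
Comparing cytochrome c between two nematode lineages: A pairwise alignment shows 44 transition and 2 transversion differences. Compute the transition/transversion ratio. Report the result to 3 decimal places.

R = 44/2 = 22.000.

22.000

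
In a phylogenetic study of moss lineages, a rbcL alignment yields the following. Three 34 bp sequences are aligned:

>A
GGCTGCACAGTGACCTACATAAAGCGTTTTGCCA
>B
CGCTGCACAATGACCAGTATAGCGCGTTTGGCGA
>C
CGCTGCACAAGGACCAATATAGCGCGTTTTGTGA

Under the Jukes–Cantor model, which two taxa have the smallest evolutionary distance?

B and C

A–B: 9/34 differ, p = 0.265, d = 0.326.
A–C: 9/34 differ, p = 0.265, d = 0.326.
B–C: 4/34 differ, p = 0.118, d = 0.128.
The smallest distance is between B and C.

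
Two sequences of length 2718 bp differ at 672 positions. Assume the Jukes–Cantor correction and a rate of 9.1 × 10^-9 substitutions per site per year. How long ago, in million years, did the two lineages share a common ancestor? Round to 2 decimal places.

16.48

p = 672/2718 ≈ 0.247241.
d = −(3/4) ln(1 − 4p/3) = −0.75 ln(1 − 0.329655) = −0.75 ln(0.670345)
  = −0.75 × (-0.399963) = 0.299972 substitutions/site.
Under a molecular clock d = 2μt, so t = d/(2μ) = 0.299972 / (2 × 9.1 × 10^-9) = 16.48 million years.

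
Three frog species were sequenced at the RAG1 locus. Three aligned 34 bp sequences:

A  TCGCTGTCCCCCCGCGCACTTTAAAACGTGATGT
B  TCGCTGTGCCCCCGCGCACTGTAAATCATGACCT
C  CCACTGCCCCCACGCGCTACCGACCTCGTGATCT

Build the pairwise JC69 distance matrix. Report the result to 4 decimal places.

A–B: 6/34 sites differ → p ≈ 0.176471, d = −0.75 ln(1 − 0.235295) = 0.201199 ≈ 0.2012.
A–C: 13/34 sites differ → p ≈ 0.382353, d = −0.75 ln(1 − 0.509804) = 0.534712 ≈ 0.5347.
B–C: 14/34 sites differ → p ≈ 0.411765, d = −0.75 ln(1 − 0.54902) = 0.597249 ≈ 0.5972.

d(A,B) = 0.2012, d(A,C) = 0.5347, d(B,C) = 0.5972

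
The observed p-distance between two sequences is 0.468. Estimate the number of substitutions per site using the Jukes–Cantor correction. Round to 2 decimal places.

0.73

d = −(3/4) ln(1 − 4p/3) = −0.75 ln(1 − 0.624) = −0.75 ln(0.376)
  = −0.75 × (-0.978166) = 0.733625 substitutions/site.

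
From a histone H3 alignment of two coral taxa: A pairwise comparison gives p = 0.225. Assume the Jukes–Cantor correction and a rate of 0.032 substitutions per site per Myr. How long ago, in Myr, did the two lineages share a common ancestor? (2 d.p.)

d = −(3/4) ln(1 − 4p/3) = −0.75 ln(1 − 0.3) = −0.75 ln(0.7)
  = −0.75 × (-0.356675) = 0.267506 substitutions/site.
Under a molecular clock d = 2μt, so t = d/(2μ) = 0.267506 / (2 × 0.032) = 4.18 Myr.

4.18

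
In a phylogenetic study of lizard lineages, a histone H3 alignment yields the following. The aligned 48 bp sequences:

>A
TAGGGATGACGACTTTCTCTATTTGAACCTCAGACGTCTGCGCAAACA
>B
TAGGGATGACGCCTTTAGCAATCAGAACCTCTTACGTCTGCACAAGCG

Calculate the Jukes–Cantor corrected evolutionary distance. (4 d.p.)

0.2735

The sequences differ at 11 of 48 sites, so p = 11/48 ≈ 0.229167.
d = −(3/4) ln(1 − 4p/3) = −0.75 ln(1 − 0.305556) = −0.75 ln(0.694444)
  = −0.75 × (-0.364644) = 0.273483 substitutions/site.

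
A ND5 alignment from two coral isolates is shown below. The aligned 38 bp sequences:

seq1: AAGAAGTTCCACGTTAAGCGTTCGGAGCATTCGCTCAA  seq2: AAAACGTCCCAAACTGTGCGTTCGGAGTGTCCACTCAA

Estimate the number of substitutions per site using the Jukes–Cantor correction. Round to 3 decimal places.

The sequences differ at 12 of 38 sites, so p = 12/38 ≈ 0.315789.
d = −(3/4) ln(1 − 4p/3) = −0.75 ln(1 − 0.421052) = −0.75 ln(0.578948)
  = −0.75 × (-0.546543) = 0.409907 substitutions/site.

0.410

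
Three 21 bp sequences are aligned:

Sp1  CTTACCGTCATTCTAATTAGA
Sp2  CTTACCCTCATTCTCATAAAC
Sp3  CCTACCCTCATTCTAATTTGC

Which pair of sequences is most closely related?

Sp1 and Sp3

Sp1–Sp2: 5/21 differ, p = 0.238, d = 0.286.
Sp1–Sp3: 4/21 differ, p = 0.190, d = 0.220.
Sp2–Sp3: 5/21 differ, p = 0.238, d = 0.286.
The smallest distance is between Sp1 and Sp3.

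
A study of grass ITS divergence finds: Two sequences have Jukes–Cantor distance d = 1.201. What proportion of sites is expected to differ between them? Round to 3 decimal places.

p = (3/4)(1 − e^(−4d/3)) = 0.75 × (1 − e^(-1.601333)) = 0.75 × (1 − 0.201628) = 0.598779.

0.599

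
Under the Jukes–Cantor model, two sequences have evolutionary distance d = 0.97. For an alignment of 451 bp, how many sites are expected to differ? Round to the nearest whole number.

245

Invert JC69: p = (3/4)(1 − e^(−4d/3)) = 0.75 × (1 − e^(-1.293333)) = 0.75 × (1 − 0.274355) = 0.544234.
Expected differing sites = pL ≈ 0.544234 × 451 = 245.449534 ≈ 245.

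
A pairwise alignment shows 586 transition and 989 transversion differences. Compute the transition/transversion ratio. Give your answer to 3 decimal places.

0.593

R = 586/989 = 0.592517… ≈ 0.593 (to 3 d.p.).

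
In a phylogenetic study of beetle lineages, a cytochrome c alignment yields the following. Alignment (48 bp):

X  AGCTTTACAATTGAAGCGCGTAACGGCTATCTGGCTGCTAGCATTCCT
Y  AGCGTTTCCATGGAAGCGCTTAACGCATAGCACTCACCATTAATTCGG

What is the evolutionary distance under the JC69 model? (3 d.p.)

The sequences differ at 19 of 48 sites, so p = 19/48 ≈ 0.395833.
d = −(3/4) ln(1 − 4p/3) = −0.75 ln(1 − 0.527777) = −0.75 ln(0.472223)
  = −0.75 × (-0.750304) = 0.562728 substitutions/site.

0.563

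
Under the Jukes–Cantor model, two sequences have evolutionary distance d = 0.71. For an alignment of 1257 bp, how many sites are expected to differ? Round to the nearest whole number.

577

Invert JC69: p = (3/4)(1 − e^(−4d/3)) = 0.75 × (1 − e^(-0.946667)) = 0.75 × (1 − 0.388032) = 0.458976.
Expected differing sites = pL ≈ 0.458976 × 1257 = 576.932832 ≈ 577.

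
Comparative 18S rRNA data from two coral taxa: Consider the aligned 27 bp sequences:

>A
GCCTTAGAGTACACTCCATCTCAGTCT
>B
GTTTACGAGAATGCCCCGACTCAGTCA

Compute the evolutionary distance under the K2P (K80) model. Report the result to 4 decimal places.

0.6123

Of 27 sites, 6 differences are transitions and 5 are transversions, so P = 6/27 ≈ 0.222222 and Q = 5/27 ≈ 0.185185.
Under the Kimura two-parameter model, d = −½ ln(1 − 2P − Q) − ¼ ln(1 − 2Q).
1 − 2P − Q = 0.370371, giving −½ ln(0.370371) = 0.496625.
1 − 2Q = 0.62963, giving −¼ ln(0.62963) = 0.115656.
d = 0.496625 + 0.115656 = 0.612281.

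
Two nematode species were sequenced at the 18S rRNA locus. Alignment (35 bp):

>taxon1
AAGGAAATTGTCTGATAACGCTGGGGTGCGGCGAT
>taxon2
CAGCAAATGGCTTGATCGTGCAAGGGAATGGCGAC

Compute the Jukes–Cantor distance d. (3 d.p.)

The sequences differ at 14 of 35 sites, so p = 14/35 = 0.4.
d = −(3/4) ln(1 − 4p/3) = −0.75 ln(1 − 0.533333) = −0.75 ln(0.466667)
  = −0.75 × (-0.762139) = 0.571604 substitutions/site.

0.572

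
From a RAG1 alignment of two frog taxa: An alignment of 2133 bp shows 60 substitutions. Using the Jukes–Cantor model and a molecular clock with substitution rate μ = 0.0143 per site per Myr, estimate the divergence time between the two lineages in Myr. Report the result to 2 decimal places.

1.00

p = 60/2133 ≈ 0.028129.
d = −(3/4) ln(1 − 4p/3) = −0.75 ln(1 − 0.037505) = −0.75 ln(0.962495)
  = −0.75 × (-0.038226) = 0.028670 substitutions/site.
Under a molecular clock d = 2μt, so t = d/(2μ) = 0.028670 / (2 × 0.0143) = 1.00 Myr.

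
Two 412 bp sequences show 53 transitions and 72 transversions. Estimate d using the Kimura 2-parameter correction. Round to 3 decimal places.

P = 53/412 ≈ 0.128641 and Q = 72/412 ≈ 0.174757.
Under the Kimura two-parameter model, d = −½ ln(1 − 2P − Q) − ¼ ln(1 − 2Q).
1 − 2P − Q = 0.567961, giving −½ ln(0.567961) = 0.282851.
1 − 2Q = 0.650486, giving −¼ ln(0.650486) = 0.107509.
d = 0.282851 + 0.107509 = 0.390360.

0.390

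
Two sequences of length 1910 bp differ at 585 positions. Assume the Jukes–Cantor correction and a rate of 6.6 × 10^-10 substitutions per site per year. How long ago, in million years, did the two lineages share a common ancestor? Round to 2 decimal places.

p = 585/1910 ≈ 0.306283.
d = −(3/4) ln(1 − 4p/3) = −0.75 ln(1 − 0.408377) = −0.75 ln(0.591623)
  = −0.75 × (-0.524886) = 0.393665 substitutions/site.
Under a molecular clock d = 2μt, so t = d/(2μ) = 0.393665 / (2 × 6.6 × 10^-10) = 298.23 million years.

298.23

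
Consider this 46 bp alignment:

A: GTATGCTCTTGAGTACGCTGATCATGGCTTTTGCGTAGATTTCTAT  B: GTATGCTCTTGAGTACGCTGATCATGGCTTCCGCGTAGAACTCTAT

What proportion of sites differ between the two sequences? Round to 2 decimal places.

The sequences differ at 4 of 46 positions (sites 31, 32, 40, 41).
p = 4/46 = 0.086956… ≈ 0.09 (to 2 d.p.).

0.09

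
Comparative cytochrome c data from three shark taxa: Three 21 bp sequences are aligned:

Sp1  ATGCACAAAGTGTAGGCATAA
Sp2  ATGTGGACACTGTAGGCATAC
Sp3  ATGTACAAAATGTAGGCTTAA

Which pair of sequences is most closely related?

Sp1 and Sp3

Sp1–Sp2: 6/21 differ, p = 0.286, d = 0.360.
Sp1–Sp3: 3/21 differ, p = 0.143, d = 0.158.
Sp2–Sp3: 6/21 differ, p = 0.286, d = 0.360.
The smallest distance is between Sp1 and Sp3.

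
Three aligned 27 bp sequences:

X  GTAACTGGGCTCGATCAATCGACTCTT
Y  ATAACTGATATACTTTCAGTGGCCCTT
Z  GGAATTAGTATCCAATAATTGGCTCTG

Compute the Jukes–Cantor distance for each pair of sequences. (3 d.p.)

X–Y: 13/27 sites differ → p ≈ 0.481481, d = −0.75 ln(1 − 0.641975) = 0.770364 ≈ 0.770.
X–Z: 11/27 sites differ → p ≈ 0.407407, d = −0.75 ln(1 − 0.543209) = 0.587647 ≈ 0.588.
Y–Z: 12/27 sites differ → p ≈ 0.444444, d = −0.75 ln(1 − 0.592592) = 0.673455 ≈ 0.673.

d(X,Y) = 0.770, d(X,Z) = 0.588, d(Y,Z) = 0.673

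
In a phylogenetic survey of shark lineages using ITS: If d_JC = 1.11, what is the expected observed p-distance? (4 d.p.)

p = (3/4)(1 − e^(−4d/3)) = 0.75 × (1 − e^(-1.48)) = 0.75 × (1 − 0.227638) = 0.579272.

0.5793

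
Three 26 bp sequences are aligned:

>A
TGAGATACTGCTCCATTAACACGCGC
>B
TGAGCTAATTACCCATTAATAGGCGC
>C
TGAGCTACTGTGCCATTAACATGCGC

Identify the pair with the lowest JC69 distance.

A–B: 7/26 differ, p = 0.269, d = 0.334.
A–C: 4/26 differ, p = 0.154, d = 0.172.
B–C: 6/26 differ, p = 0.231, d = 0.276.
The smallest distance is between A and C.

A and C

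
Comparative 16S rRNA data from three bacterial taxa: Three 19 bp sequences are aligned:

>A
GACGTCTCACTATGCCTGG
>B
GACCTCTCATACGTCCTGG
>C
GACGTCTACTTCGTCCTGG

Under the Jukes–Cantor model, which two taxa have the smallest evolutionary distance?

A–B: 6/19 differ, p = 0.316, d = 0.410.
A–C: 6/19 differ, p = 0.316, d = 0.410.
B–C: 4/19 differ, p = 0.211, d = 0.247.
The smallest distance is between B and C.

B and C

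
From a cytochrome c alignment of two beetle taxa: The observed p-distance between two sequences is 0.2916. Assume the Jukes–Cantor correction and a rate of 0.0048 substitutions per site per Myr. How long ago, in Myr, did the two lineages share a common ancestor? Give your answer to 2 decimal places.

d = −(3/4) ln(1 − 4p/3) = −0.75 ln(1 − 0.3888) = −0.75 ln(0.6112)
  = −0.75 × (-0.492331) = 0.369248 substitutions/site.
Under a molecular clock d = 2μt, so t = d/(2μ) = 0.369248 / (2 × 0.0048) = 38.46 Myr.

38.46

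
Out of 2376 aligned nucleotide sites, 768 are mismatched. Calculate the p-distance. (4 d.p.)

0.3232

p = 768/2376 = 0.323232… ≈ 0.3232 (to 4 d.p.).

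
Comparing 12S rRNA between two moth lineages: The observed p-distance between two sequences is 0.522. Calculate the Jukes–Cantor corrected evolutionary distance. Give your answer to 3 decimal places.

0.893

d = −(3/4) ln(1 − 4p/3) = −0.75 ln(1 − 0.696) = −0.75 ln(0.304)
  = −0.75 × (-1.190728) = 0.893046 substitutions/site.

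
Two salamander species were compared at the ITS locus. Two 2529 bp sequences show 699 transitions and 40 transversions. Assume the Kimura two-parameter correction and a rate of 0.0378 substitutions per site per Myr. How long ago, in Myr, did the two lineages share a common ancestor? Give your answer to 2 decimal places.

P = 699/2529 ≈ 0.276394 and Q = 40/2529 ≈ 0.015817.
Under the Kimura two-parameter model, d = −½ ln(1 − 2P − Q) − ¼ ln(1 − 2Q).
1 − 2P − Q = 0.431395, giving −½ ln(0.431395) = 0.420366.
1 − 2Q = 0.968366, giving −¼ ln(0.968366) = 0.008036.
d = 0.420366 + 0.008036 = 0.428402.
Under a molecular clock d = 2μt, so t = d/(2μ) = 0.428402 / (2 × 0.0378) = 5.67 Myr.

5.67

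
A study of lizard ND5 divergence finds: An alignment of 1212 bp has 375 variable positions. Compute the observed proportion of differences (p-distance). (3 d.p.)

p = 375/1212 = 0.309405… ≈ 0.309 (to 3 d.p.).

0.309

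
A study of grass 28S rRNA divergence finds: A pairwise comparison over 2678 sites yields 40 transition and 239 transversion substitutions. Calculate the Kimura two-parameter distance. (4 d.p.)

P = 40/2678 ≈ 0.014937 and Q = 239/2678 ≈ 0.089246.
Under the Kimura two-parameter model, d = −½ ln(1 − 2P − Q) − ¼ ln(1 − 2Q).
1 − 2P − Q = 0.88088, giving −½ ln(0.88088) = 0.063417.
1 − 2Q = 0.821508, giving −¼ ln(0.821508) = 0.049153.
d = 0.063417 + 0.049153 = 0.112570.

0.1126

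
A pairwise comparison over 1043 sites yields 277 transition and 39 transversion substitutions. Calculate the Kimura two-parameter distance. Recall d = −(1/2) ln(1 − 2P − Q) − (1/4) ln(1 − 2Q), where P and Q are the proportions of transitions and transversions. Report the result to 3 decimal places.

0.440

P = 277/1043 ≈ 0.26558 and Q = 39/1043 ≈ 0.037392.
Under the Kimura two-parameter model, d = −½ ln(1 − 2P − Q) − ¼ ln(1 − 2Q).
1 − 2P − Q = 0.431448, giving −½ ln(0.431448) = 0.420304.
1 − 2Q = 0.925216, giving −¼ ln(0.925216) = 0.019432.
d = 0.420304 + 0.019432 = 0.439736.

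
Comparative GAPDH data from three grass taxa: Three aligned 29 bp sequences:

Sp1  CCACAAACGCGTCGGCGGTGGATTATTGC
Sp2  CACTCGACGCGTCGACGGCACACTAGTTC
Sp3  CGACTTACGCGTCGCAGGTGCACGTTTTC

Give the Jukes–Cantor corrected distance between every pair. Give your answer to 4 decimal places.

d(Sp1,Sp2) = 0.6018, d(Sp1,Sp3) = 0.4618, d(Sp2,Sp3) = 0.6018

Sp1–Sp2: 12/29 sites differ → p ≈ 0.413793, d = −0.75 ln(1 − 0.551724) = 0.601760 ≈ 0.6018.
Sp1–Sp3: 10/29 sites differ → p ≈ 0.344828, d = −0.75 ln(1 − 0.459771) = 0.461822 ≈ 0.4618.
Sp2–Sp3: 12/29 sites differ → p ≈ 0.413793, d = −0.75 ln(1 − 0.551724) = 0.601760 ≈ 0.6018.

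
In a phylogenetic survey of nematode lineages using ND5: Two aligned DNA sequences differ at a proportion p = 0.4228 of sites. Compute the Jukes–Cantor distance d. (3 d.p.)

d = −(3/4) ln(1 − 4p/3) = −0.75 ln(1 − 0.563733) = −0.75 ln(0.436267)
  = −0.75 × (-0.829501) = 0.622126 substitutions/site.

0.622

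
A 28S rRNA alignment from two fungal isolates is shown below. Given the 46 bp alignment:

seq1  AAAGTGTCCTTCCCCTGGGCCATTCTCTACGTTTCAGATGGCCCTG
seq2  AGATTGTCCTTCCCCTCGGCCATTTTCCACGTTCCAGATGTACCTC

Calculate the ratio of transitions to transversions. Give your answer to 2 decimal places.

0.80

Transitions are A↔G and C↔T; transversions are all other mismatches.
Transitions: 4. Transversions: 5.
R = 4/5 = 0.80.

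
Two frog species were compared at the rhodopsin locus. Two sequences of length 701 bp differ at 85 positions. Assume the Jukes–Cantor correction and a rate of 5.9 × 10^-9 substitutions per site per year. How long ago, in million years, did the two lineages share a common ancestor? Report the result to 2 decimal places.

11.21

p = 85/701 ≈ 0.121255.
d = −(3/4) ln(1 − 4p/3) = −0.75 ln(1 − 0.161673) = −0.75 ln(0.838327)
  = −0.75 × (-0.176347) = 0.132260 substitutions/site.
Under a molecular clock d = 2μt, so t = d/(2μ) = 0.132260 / (2 × 5.9 × 10^-9) = 11.21 million years.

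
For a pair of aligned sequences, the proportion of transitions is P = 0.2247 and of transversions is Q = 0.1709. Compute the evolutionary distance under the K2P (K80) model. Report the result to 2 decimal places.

0.59

Under the Kimura two-parameter model, d = −½ ln(1 − 2P − Q) − ¼ ln(1 − 2Q).
1 − 2P − Q = 0.3797, giving −½ ln(0.3797) = 0.484187.
1 − 2Q = 0.6582, giving −¼ ln(0.6582) = 0.104562.
d = 0.484187 + 0.104562 = 0.588749.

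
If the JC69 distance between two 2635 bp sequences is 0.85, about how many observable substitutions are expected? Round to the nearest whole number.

1340

Invert JC69: p = (3/4)(1 − e^(−4d/3)) = 0.75 × (1 − e^(-1.133333)) = 0.75 × (1 − 0.321958) = 0.508532.
Expected differing sites = pL ≈ 0.508532 × 2635 = 1339.98182 ≈ 1340.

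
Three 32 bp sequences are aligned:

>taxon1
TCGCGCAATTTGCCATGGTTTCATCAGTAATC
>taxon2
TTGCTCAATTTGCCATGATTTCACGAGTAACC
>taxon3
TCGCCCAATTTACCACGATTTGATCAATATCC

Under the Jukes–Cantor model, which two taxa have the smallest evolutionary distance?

taxon1–taxon2: 6/32 differ, p = 0.188, d = 0.216.
taxon1–taxon3: 8/32 differ, p = 0.250, d = 0.304.
taxon2–taxon3: 9/32 differ, p = 0.281, d = 0.353.
The smallest distance is between taxon1 and taxon2.

taxon1 and taxon2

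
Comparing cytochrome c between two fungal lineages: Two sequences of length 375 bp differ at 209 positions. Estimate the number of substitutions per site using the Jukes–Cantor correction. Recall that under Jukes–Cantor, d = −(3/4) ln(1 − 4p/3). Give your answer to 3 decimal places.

1.019

p = 209/375 ≈ 0.557333.
d = −(3/4) ln(1 − 4p/3) = −0.75 ln(1 − 0.743111) = −0.75 ln(0.256889)
  = −0.75 × (-1.359111) = 1.019333 substitutions/site.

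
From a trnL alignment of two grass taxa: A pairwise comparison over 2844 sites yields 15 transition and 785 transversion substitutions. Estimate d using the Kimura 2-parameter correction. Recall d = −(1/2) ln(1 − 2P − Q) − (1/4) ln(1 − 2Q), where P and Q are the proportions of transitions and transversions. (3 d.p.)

P = 15/2844 ≈ 0.005274 and Q = 785/2844 ≈ 0.27602.
Under the Kimura two-parameter model, d = −½ ln(1 − 2P − Q) − ¼ ln(1 − 2Q).
1 − 2P − Q = 0.713432, giving −½ ln(0.713432) = 0.168834.
1 − 2Q = 0.44796, giving −¼ ln(0.44796) = 0.200763.
d = 0.168834 + 0.200763 = 0.369597.

0.370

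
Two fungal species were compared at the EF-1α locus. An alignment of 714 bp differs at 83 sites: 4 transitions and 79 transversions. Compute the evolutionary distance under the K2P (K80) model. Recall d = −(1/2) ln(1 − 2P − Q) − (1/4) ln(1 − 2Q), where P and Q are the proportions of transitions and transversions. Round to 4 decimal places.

0.1275

P = 4/714 ≈ 0.005602 and Q = 79/714 ≈ 0.110644.
Under the Kimura two-parameter model, d = −½ ln(1 − 2P − Q) − ¼ ln(1 − 2Q).
1 − 2P − Q = 0.878152, giving −½ ln(0.878152) = 0.064968.
1 − 2Q = 0.778712, giving −¼ ln(0.778712) = 0.062529.
d = 0.064968 + 0.062529 = 0.127497.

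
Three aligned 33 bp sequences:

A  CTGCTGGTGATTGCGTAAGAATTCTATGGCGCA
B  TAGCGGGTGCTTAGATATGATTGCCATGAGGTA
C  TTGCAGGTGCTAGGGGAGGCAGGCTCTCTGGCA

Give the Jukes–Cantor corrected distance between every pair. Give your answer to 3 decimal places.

d(A,B) = 0.625, d(A,C) = 0.625, d(B,C) = 0.699

A–B: 14/33 sites differ → p ≈ 0.424242, d = −0.75 ln(1 − 0.565656) = 0.625439 ≈ 0.625.
A–C: 14/33 sites differ → p ≈ 0.424242, d = −0.75 ln(1 − 0.565656) = 0.625439 ≈ 0.625.
B–C: 15/33 sites differ → p ≈ 0.454545, d = −0.75 ln(1 − 0.60606) = 0.698667 ≈ 0.699.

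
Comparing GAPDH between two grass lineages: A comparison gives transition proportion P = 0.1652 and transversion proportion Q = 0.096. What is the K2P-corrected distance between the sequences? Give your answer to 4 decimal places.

Under the Kimura two-parameter model, d = −½ ln(1 − 2P − Q) − ¼ ln(1 − 2Q).
1 − 2P − Q = 0.5736, giving −½ ln(0.5736) = 0.277911.
1 − 2Q = 0.808, giving −¼ ln(0.808) = 0.053298.
d = 0.277911 + 0.053298 = 0.331209.

0.3312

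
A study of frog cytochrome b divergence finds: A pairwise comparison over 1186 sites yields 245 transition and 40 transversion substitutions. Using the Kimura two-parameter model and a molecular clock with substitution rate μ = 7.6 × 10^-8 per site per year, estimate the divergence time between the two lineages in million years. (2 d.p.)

2.06

P = 245/1186 ≈ 0.206577 and Q = 40/1186 ≈ 0.033727.
Under the Kimura two-parameter model, d = −½ ln(1 − 2P − Q) − ¼ ln(1 − 2Q).
1 − 2P − Q = 0.553119, giving −½ ln(0.553119) = 0.296091.
1 − 2Q = 0.932546, giving −¼ ln(0.932546) = 0.017459.
d = 0.296091 + 0.017459 = 0.313550.
Under a molecular clock d = 2μt, so t = d/(2μ) = 0.313550 / (2 × 7.6 × 10^-8) = 2.06 million years.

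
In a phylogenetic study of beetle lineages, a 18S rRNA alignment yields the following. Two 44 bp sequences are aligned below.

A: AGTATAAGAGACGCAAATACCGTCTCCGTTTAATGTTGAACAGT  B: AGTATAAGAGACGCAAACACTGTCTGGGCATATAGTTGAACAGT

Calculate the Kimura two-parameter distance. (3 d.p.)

0.208

Of 44 sites, 3 differences are transitions and 5 are transversions, so P = 3/44 ≈ 0.068182 and Q = 5/44 ≈ 0.113636.
Under the Kimura two-parameter model, d = −½ ln(1 − 2P − Q) − ¼ ln(1 − 2Q).
1 − 2P − Q = 0.75, giving −½ ln(0.75) = 0.143841.
1 − 2Q = 0.772728, giving −¼ ln(0.772728) = 0.064457.
d = 0.143841 + 0.064457 = 0.208298.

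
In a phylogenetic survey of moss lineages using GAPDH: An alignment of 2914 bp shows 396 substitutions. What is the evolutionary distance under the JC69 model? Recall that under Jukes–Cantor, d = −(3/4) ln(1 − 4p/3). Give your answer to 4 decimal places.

0.1499

p = 396/2914 ≈ 0.135896.
d = −(3/4) ln(1 − 4p/3) = −0.75 ln(1 − 0.181195) = −0.75 ln(0.818805)
  = −0.75 × (-0.199909) = 0.149932 substitutions/site.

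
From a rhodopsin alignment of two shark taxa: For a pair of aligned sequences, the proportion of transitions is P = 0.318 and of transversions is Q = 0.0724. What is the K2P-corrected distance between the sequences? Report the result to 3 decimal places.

Under the Kimura two-parameter model, d = −½ ln(1 − 2P − Q) − ¼ ln(1 − 2Q).
1 − 2P − Q = 0.2916, giving −½ ln(0.2916) = 0.616186.
1 − 2Q = 0.8552, giving −¼ ln(0.8552) = 0.039105.
d = 0.616186 + 0.039105 = 0.655291.

0.655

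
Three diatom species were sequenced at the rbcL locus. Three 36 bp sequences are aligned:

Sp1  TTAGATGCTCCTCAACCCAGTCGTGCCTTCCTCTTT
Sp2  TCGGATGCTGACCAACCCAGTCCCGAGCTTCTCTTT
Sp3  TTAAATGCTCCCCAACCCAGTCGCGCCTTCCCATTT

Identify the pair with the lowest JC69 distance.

Sp1–Sp2: 11/36 differ, p = 0.306, d = 0.392.
Sp1–Sp3: 5/36 differ, p = 0.139, d = 0.154.
Sp2–Sp3: 12/36 differ, p = 0.333, d = 0.441.
The smallest distance is between Sp1 and Sp3.

Sp1 and Sp3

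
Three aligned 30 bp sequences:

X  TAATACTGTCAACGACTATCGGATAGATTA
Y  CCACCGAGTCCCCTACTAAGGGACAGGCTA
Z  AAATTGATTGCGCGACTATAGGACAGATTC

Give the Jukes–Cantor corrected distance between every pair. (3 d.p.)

X–Y: 14/30 sites differ → p ≈ 0.466667, d = −0.75 ln(1 − 0.622223) = 0.730088 ≈ 0.730.
X–Z: 11/30 sites differ → p ≈ 0.366667, d = −0.75 ln(1 − 0.488889) = 0.503376 ≈ 0.503.
Y–Z: 13/30 sites differ → p ≈ 0.433333, d = −0.75 ln(1 − 0.577777) = 0.646666 ≈ 0.647.

d(X,Y) = 0.730, d(X,Z) = 0.503, d(Y,Z) = 0.647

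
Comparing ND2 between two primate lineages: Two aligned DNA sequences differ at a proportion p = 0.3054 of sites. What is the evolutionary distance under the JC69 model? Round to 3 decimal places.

d = −(3/4) ln(1 − 4p/3) = −0.75 ln(1 − 0.4072) = −0.75 ln(0.5928)
  = −0.75 × (-0.522898) = 0.392174 substitutions/site.

0.392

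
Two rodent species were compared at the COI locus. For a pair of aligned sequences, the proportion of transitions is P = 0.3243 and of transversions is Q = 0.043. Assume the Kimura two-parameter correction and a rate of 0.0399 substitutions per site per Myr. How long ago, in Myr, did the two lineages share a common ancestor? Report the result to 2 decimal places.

Under the Kimura two-parameter model, d = −½ ln(1 − 2P − Q) − ¼ ln(1 − 2Q).
1 − 2P − Q = 0.3084, giving −½ ln(0.3084) = 0.588179.
1 − 2Q = 0.914, giving −¼ ln(0.914) = 0.022481.
d = 0.588179 + 0.022481 = 0.610660.
Under a molecular clock d = 2μt, so t = d/(2μ) = 0.610660 / (2 × 0.0399) = 7.65 Myr.

7.65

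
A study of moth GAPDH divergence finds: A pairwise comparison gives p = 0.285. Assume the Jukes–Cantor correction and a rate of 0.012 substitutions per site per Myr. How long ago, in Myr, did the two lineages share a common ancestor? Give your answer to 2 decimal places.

14.94

d = −(3/4) ln(1 − 4p/3) = −0.75 ln(1 − 0.38) = −0.75 ln(0.62)
  = −0.75 × (-0.478036) = 0.358527 substitutions/site.
Under a molecular clock d = 2μt, so t = d/(2μ) = 0.358527 / (2 × 0.012) = 14.94 Myr.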